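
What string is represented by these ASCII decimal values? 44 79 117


Codes (decimal): 44 79 117
Per-code ASCII lookup:
  44  (special character) → ','
  79  (range 65-90: uppercase, 79 - 65 = 14) → 'O'
  117  (range 97-122: lowercase, 117 - 97 = 20) → 'u'
= ',Ou'


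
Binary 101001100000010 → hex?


Group into 4-bit nibbles: 0101001100000010
  0101 = 5
  0011 = 3
  0000 = 0
  0010 = 2
= 0x5302


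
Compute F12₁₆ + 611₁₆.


Align and add column by column (LSB to MSB, each column mod 16 with carry):
  0F12
+ 0611
  ----
  col 0: 2(2) + 1(1) + 0 (carry in) = 3 → 3(3), carry out 0
  col 1: 1(1) + 1(1) + 0 (carry in) = 2 → 2(2), carry out 0
  col 2: F(15) + 6(6) + 0 (carry in) = 21 → 5(5), carry out 1
  col 3: 0(0) + 0(0) + 1 (carry in) = 1 → 1(1), carry out 0
Reading digits MSB→LSB: 1523
Strip leading zeros: 1523
= 0x1523


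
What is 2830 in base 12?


Divide by 12 repeatedly:
2830 ÷ 12 = 235 remainder 10
235 ÷ 12 = 19 remainder 7
19 ÷ 12 = 1 remainder 7
1 ÷ 12 = 0 remainder 1
Reading remainders bottom-up:
= 177A


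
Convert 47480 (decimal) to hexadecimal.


Divide by 16 repeatedly:
47480 ÷ 16 = 2967 remainder 8 (8)
2967 ÷ 16 = 185 remainder 7 (7)
185 ÷ 16 = 11 remainder 9 (9)
11 ÷ 16 = 0 remainder 11 (B)
Reading remainders bottom-up:
= 0xB978


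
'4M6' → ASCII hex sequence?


String: '4M6'  (3 characters)
Per-character ASCII lookup:
  '4': digits start at 48: '4' = 48 + 4 = 52 → 0x34
  'M': uppercase starts at 65: 'M' = 65 + 12 = 77 → 0x4D
  '6': digits start at 48: '6' = 48 + 6 = 54 → 0x36
= 0x34 0x4D 0x36


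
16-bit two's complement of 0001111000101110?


Original: 0001111000101110
Step 1 - Invert all bits: 1110000111010001
Step 2 - Add 1: 1110000111010001 + 1
= 1110000111010010 (represents -7726)


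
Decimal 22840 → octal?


Divide by 8 repeatedly:
22840 ÷ 8 = 2855 remainder 0
2855 ÷ 8 = 356 remainder 7
356 ÷ 8 = 44 remainder 4
44 ÷ 8 = 5 remainder 4
5 ÷ 8 = 0 remainder 5
Reading remainders bottom-up:
= 0o54470


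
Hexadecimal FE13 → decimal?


Positional values:
Position 0: 3 × 16^0 = 3 × 1 = 3
Position 1: 1 × 16^1 = 1 × 16 = 16
Position 2: E × 16^2 = 14 × 256 = 3584
Position 3: F × 16^3 = 15 × 4096 = 61440
Sum = 3 + 16 + 3584 + 61440
= 65043


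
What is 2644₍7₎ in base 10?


Positional values (base 7):
  4 × 7^0 = 4 × 1 = 4
  4 × 7^1 = 4 × 7 = 28
  6 × 7^2 = 6 × 49 = 294
  2 × 7^3 = 2 × 343 = 686
Sum = 4 + 28 + 294 + 686
= 1012


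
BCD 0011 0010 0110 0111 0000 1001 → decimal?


Each 4-bit group → digit:
  0011 → 3
  0010 → 2
  0110 → 6
  0111 → 7
  0000 → 0
  1001 → 9
= 326709


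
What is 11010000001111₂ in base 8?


Group into 3-bit groups: 011010000001111
  011 = 3
  010 = 2
  000 = 0
  001 = 1
  111 = 7
= 0o32017


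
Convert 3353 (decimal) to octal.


Divide by 8 repeatedly:
3353 ÷ 8 = 419 remainder 1
419 ÷ 8 = 52 remainder 3
52 ÷ 8 = 6 remainder 4
6 ÷ 8 = 0 remainder 6
Reading remainders bottom-up:
= 0o6431


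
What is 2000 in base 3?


Divide by 3 repeatedly:
2000 ÷ 3 = 666 remainder 2
666 ÷ 3 = 222 remainder 0
222 ÷ 3 = 74 remainder 0
74 ÷ 3 = 24 remainder 2
24 ÷ 3 = 8 remainder 0
8 ÷ 3 = 2 remainder 2
2 ÷ 3 = 0 remainder 2
Reading remainders bottom-up:
= 2202002


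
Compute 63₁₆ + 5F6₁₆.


Align and add column by column (LSB to MSB, each column mod 16 with carry):
  0063
+ 05F6
  ----
  col 0: 3(3) + 6(6) + 0 (carry in) = 9 → 9(9), carry out 0
  col 1: 6(6) + F(15) + 0 (carry in) = 21 → 5(5), carry out 1
  col 2: 0(0) + 5(5) + 1 (carry in) = 6 → 6(6), carry out 0
  col 3: 0(0) + 0(0) + 0 (carry in) = 0 → 0(0), carry out 0
Reading digits MSB→LSB: 0659
Strip leading zeros: 659
= 0x659


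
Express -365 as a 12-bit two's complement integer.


Original: 000101101101
Step 1 - Invert all bits: 111010010010
Step 2 - Add 1: 111010010010 + 1
= 111010010011 (represents -365)


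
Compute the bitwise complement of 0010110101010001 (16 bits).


Original: 0010110101010001
Invert all bits:
  bit 0: 0 → 1
  bit 1: 0 → 1
  bit 2: 1 → 0
  bit 3: 0 → 1
  bit 4: 1 → 0
  bit 5: 1 → 0
  bit 6: 0 → 1
  bit 7: 1 → 0
  bit 8: 0 → 1
  bit 9: 1 → 0
  bit 10: 0 → 1
  bit 11: 1 → 0
  bit 12: 0 → 1
  bit 13: 0 → 1
  bit 14: 0 → 1
  bit 15: 1 → 0
= 1101001010101110


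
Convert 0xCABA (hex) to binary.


Each hex digit → 4 binary bits:
  C = 1100
  A = 1010
  B = 1011
  A = 1010
Concatenate: 1100 1010 1011 1010
= 1100101010111010


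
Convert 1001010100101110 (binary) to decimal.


Positional values:
Bit 1: 1 × 2^1 = 2
Bit 2: 1 × 2^2 = 4
Bit 3: 1 × 2^3 = 8
Bit 5: 1 × 2^5 = 32
Bit 8: 1 × 2^8 = 256
Bit 10: 1 × 2^10 = 1024
Bit 12: 1 × 2^12 = 4096
Bit 15: 1 × 2^15 = 32768
Sum = 2 + 4 + 8 + 32 + 256 + 1024 + 4096 + 32768
= 38190


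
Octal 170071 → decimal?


Positional values:
Position 0: 1 × 8^0 = 1
Position 1: 7 × 8^1 = 56
Position 2: 0 × 8^2 = 0
Position 3: 0 × 8^3 = 0
Position 4: 7 × 8^4 = 28672
Position 5: 1 × 8^5 = 32768
Sum = 1 + 56 + 0 + 0 + 28672 + 32768
= 61497


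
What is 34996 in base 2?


Divide by 2 repeatedly:
34996 ÷ 2 = 17498 remainder 0
17498 ÷ 2 = 8749 remainder 0
8749 ÷ 2 = 4374 remainder 1
4374 ÷ 2 = 2187 remainder 0
2187 ÷ 2 = 1093 remainder 1
1093 ÷ 2 = 546 remainder 1
546 ÷ 2 = 273 remainder 0
273 ÷ 2 = 136 remainder 1
136 ÷ 2 = 68 remainder 0
68 ÷ 2 = 34 remainder 0
34 ÷ 2 = 17 remainder 0
17 ÷ 2 = 8 remainder 1
8 ÷ 2 = 4 remainder 0
4 ÷ 2 = 2 remainder 0
2 ÷ 2 = 1 remainder 0
1 ÷ 2 = 0 remainder 1
Reading remainders bottom-up:
= 1000100010110100


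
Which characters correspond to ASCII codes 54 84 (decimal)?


Codes (decimal): 54 84
Per-code ASCII lookup:
  54  (range 48-57: digits, 54 - 48 = 6) → '6'
  84  (range 65-90: uppercase, 84 - 65 = 19) → 'T'
= '6T'


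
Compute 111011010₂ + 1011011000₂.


Align and add column by column (LSB to MSB, carry propagating):
  00111011010
+ 01011011000
  -----------
  col 0: 0 + 0 + 0 (carry in) = 0 → bit 0, carry out 0
  col 1: 1 + 0 + 0 (carry in) = 1 → bit 1, carry out 0
  col 2: 0 + 0 + 0 (carry in) = 0 → bit 0, carry out 0
  col 3: 1 + 1 + 0 (carry in) = 2 → bit 0, carry out 1
  col 4: 1 + 1 + 1 (carry in) = 3 → bit 1, carry out 1
  col 5: 0 + 0 + 1 (carry in) = 1 → bit 1, carry out 0
  col 6: 1 + 1 + 0 (carry in) = 2 → bit 0, carry out 1
  col 7: 1 + 1 + 1 (carry in) = 3 → bit 1, carry out 1
  col 8: 1 + 0 + 1 (carry in) = 2 → bit 0, carry out 1
  col 9: 0 + 1 + 1 (carry in) = 2 → bit 0, carry out 1
  col 10: 0 + 0 + 1 (carry in) = 1 → bit 1, carry out 0
Reading bits MSB→LSB: 10010110010
Strip leading zeros: 10010110010
= 10010110010


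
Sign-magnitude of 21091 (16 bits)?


Sign bit: 0 (positive)
Magnitude: 21091 = 101001001100011
= 0101001001100011


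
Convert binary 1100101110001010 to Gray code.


Binary: 1100101110001010
Gray code: G = B XOR (B >> 1)
B >> 1 = 0110010111000101
1100101110001010 XOR 0110010111000101:
  1 XOR 0 = 1
  1 XOR 1 = 0
  0 XOR 1 = 1
  0 XOR 0 = 0
  1 XOR 0 = 1
  0 XOR 1 = 1
  1 XOR 0 = 1
  1 XOR 1 = 0
  1 XOR 1 = 0
  0 XOR 1 = 1
  0 XOR 0 = 0
  0 XOR 0 = 0
  1 XOR 0 = 1
  0 XOR 1 = 1
  1 XOR 0 = 1
  0 XOR 1 = 1
= 1010111001001111


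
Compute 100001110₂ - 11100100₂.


Align and subtract column by column (LSB to MSB, borrowing when needed):
  100001110
- 011100100
  ---------
  col 0: (0 - 0 borrow-in) - 0 → 0 - 0 = 0, borrow out 0
  col 1: (1 - 0 borrow-in) - 0 → 1 - 0 = 1, borrow out 0
  col 2: (1 - 0 borrow-in) - 1 → 1 - 1 = 0, borrow out 0
  col 3: (1 - 0 borrow-in) - 0 → 1 - 0 = 1, borrow out 0
  col 4: (0 - 0 borrow-in) - 0 → 0 - 0 = 0, borrow out 0
  col 5: (0 - 0 borrow-in) - 1 → borrow from next column: (0+2) - 1 = 1, borrow out 1
  col 6: (0 - 1 borrow-in) - 1 → borrow from next column: (-1+2) - 1 = 0, borrow out 1
  col 7: (0 - 1 borrow-in) - 1 → borrow from next column: (-1+2) - 1 = 0, borrow out 1
  col 8: (1 - 1 borrow-in) - 0 → 0 - 0 = 0, borrow out 0
Reading bits MSB→LSB: 000101010
Strip leading zeros: 101010
= 101010


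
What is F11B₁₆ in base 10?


Positional values:
Position 0: B × 16^0 = 11 × 1 = 11
Position 1: 1 × 16^1 = 1 × 16 = 16
Position 2: 1 × 16^2 = 1 × 256 = 256
Position 3: F × 16^3 = 15 × 4096 = 61440
Sum = 11 + 16 + 256 + 61440
= 61723


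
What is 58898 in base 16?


Divide by 16 repeatedly:
58898 ÷ 16 = 3681 remainder 2 (2)
3681 ÷ 16 = 230 remainder 1 (1)
230 ÷ 16 = 14 remainder 6 (6)
14 ÷ 16 = 0 remainder 14 (E)
Reading remainders bottom-up:
= 0xE612


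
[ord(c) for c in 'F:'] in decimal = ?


String: 'F:'  (2 characters)
Per-character ASCII lookup:
  'F': uppercase starts at 65: 'F' = 65 + 5 = 70
  ':': special character: ':' = 58
= 70 58


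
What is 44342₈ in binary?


Each octal digit → 3 binary bits:
  4 = 100
  4 = 100
  3 = 011
  4 = 100
  2 = 010
Concatenate: 100 100 011 100 010
= 100100011100010


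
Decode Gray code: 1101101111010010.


Gray code: 1101101111010010
MSB stays the same: 1
Each subsequent bit = prev_binary XOR current_gray:
  B[1] = 1 XOR 1 = 0
  B[2] = 0 XOR 0 = 0
  B[3] = 0 XOR 1 = 1
  B[4] = 1 XOR 1 = 0
  B[5] = 0 XOR 0 = 0
  B[6] = 0 XOR 1 = 1
  B[7] = 1 XOR 1 = 0
  B[8] = 0 XOR 1 = 1
  B[9] = 1 XOR 1 = 0
  B[10] = 0 XOR 0 = 0
  B[11] = 0 XOR 1 = 1
  B[12] = 1 XOR 0 = 1
  B[13] = 1 XOR 0 = 1
  B[14] = 1 XOR 1 = 0
  B[15] = 0 XOR 0 = 0
= 1001001010011100 (37532 decimal)


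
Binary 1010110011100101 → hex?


Group into 4-bit nibbles: 1010110011100101
  1010 = A
  1100 = C
  1110 = E
  0101 = 5
= 0xACE5


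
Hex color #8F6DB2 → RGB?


Hex: #8F6DB2
R = 8F₁₆ = 143
G = 6D₁₆ = 109
B = B2₁₆ = 178
= RGB(143, 109, 178)


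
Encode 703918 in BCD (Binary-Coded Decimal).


Each digit → 4-bit binary:
  7 → 0111
  0 → 0000
  3 → 0011
  9 → 1001
  1 → 0001
  8 → 1000
= 0111 0000 0011 1001 0001 1000


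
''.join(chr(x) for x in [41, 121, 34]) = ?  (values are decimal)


Codes (decimal): 41 121 34
Per-code ASCII lookup:
  41  (special character) → ')'
  121  (range 97-122: lowercase, 121 - 97 = 24) → 'y'
  34  (special character) → '"'
= ')y"'


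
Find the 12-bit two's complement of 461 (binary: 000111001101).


Original: 000111001101
Step 1 - Invert all bits: 111000110010
Step 2 - Add 1: 111000110010 + 1
= 111000110011 (represents -461)


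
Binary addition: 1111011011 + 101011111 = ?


Align and add column by column (LSB to MSB, carry propagating):
  01111011011
+ 00101011111
  -----------
  col 0: 1 + 1 + 0 (carry in) = 2 → bit 0, carry out 1
  col 1: 1 + 1 + 1 (carry in) = 3 → bit 1, carry out 1
  col 2: 0 + 1 + 1 (carry in) = 2 → bit 0, carry out 1
  col 3: 1 + 1 + 1 (carry in) = 3 → bit 1, carry out 1
  col 4: 1 + 1 + 1 (carry in) = 3 → bit 1, carry out 1
  col 5: 0 + 0 + 1 (carry in) = 1 → bit 1, carry out 0
  col 6: 1 + 1 + 0 (carry in) = 2 → bit 0, carry out 1
  col 7: 1 + 0 + 1 (carry in) = 2 → bit 0, carry out 1
  col 8: 1 + 1 + 1 (carry in) = 3 → bit 1, carry out 1
  col 9: 1 + 0 + 1 (carry in) = 2 → bit 0, carry out 1
  col 10: 0 + 0 + 1 (carry in) = 1 → bit 1, carry out 0
Reading bits MSB→LSB: 10100111010
Strip leading zeros: 10100111010
= 10100111010


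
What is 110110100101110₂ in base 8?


Group into 3-bit groups: 110110100101110
  110 = 6
  110 = 6
  100 = 4
  101 = 5
  110 = 6
= 0o66456


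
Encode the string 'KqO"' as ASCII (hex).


String: 'KqO"'  (4 characters)
Per-character ASCII lookup:
  'K': uppercase starts at 65: 'K' = 65 + 10 = 75 → 0x4B
  'q': lowercase starts at 97: 'q' = 97 + 16 = 113 → 0x71
  'O': uppercase starts at 65: 'O' = 65 + 14 = 79 → 0x4F
  '"': special character: '"' = 34 → 0x22
= 0x4B 0x71 0x4F 0x22


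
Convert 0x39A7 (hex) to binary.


Each hex digit → 4 binary bits:
  3 = 0011
  9 = 1001
  A = 1010
  7 = 0111
Concatenate: 0011 1001 1010 0111
= 0011100110100111


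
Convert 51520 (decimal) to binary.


Divide by 2 repeatedly:
51520 ÷ 2 = 25760 remainder 0
25760 ÷ 2 = 12880 remainder 0
12880 ÷ 2 = 6440 remainder 0
6440 ÷ 2 = 3220 remainder 0
3220 ÷ 2 = 1610 remainder 0
1610 ÷ 2 = 805 remainder 0
805 ÷ 2 = 402 remainder 1
402 ÷ 2 = 201 remainder 0
201 ÷ 2 = 100 remainder 1
100 ÷ 2 = 50 remainder 0
50 ÷ 2 = 25 remainder 0
25 ÷ 2 = 12 remainder 1
12 ÷ 2 = 6 remainder 0
6 ÷ 2 = 3 remainder 0
3 ÷ 2 = 1 remainder 1
1 ÷ 2 = 0 remainder 1
Reading remainders bottom-up:
= 1100100101000000


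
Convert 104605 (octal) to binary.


Each octal digit → 3 binary bits:
  1 = 001
  0 = 000
  4 = 100
  6 = 110
  0 = 000
  5 = 101
Concatenate: 001 000 100 110 000 101
= 001000100110000101


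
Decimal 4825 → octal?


Divide by 8 repeatedly:
4825 ÷ 8 = 603 remainder 1
603 ÷ 8 = 75 remainder 3
75 ÷ 8 = 9 remainder 3
9 ÷ 8 = 1 remainder 1
1 ÷ 8 = 0 remainder 1
Reading remainders bottom-up:
= 0o11331


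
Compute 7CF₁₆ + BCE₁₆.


Align and add column by column (LSB to MSB, each column mod 16 with carry):
  07CF
+ 0BCE
  ----
  col 0: F(15) + E(14) + 0 (carry in) = 29 → D(13), carry out 1
  col 1: C(12) + C(12) + 1 (carry in) = 25 → 9(9), carry out 1
  col 2: 7(7) + B(11) + 1 (carry in) = 19 → 3(3), carry out 1
  col 3: 0(0) + 0(0) + 1 (carry in) = 1 → 1(1), carry out 0
Reading digits MSB→LSB: 139D
Strip leading zeros: 139D
= 0x139D


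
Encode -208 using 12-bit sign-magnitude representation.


Sign bit: 1 (negative)
Magnitude: 208 = 00011010000
= 100011010000


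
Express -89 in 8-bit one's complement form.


Original: 01011001
Invert all bits:
  bit 0: 0 → 1
  bit 1: 1 → 0
  bit 2: 0 → 1
  bit 3: 1 → 0
  bit 4: 1 → 0
  bit 5: 0 → 1
  bit 6: 0 → 1
  bit 7: 1 → 0
= 10100110


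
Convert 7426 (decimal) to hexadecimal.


Divide by 16 repeatedly:
7426 ÷ 16 = 464 remainder 2 (2)
464 ÷ 16 = 29 remainder 0 (0)
29 ÷ 16 = 1 remainder 13 (D)
1 ÷ 16 = 0 remainder 1 (1)
Reading remainders bottom-up:
= 0x1D02


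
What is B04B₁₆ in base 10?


Positional values:
Position 0: B × 16^0 = 11 × 1 = 11
Position 1: 4 × 16^1 = 4 × 16 = 64
Position 2: 0 × 16^2 = 0 × 256 = 0
Position 3: B × 16^3 = 11 × 4096 = 45056
Sum = 11 + 64 + 0 + 45056
= 45131


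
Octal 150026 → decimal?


Positional values:
Position 0: 6 × 8^0 = 6
Position 1: 2 × 8^1 = 16
Position 2: 0 × 8^2 = 0
Position 3: 0 × 8^3 = 0
Position 4: 5 × 8^4 = 20480
Position 5: 1 × 8^5 = 32768
Sum = 6 + 16 + 0 + 0 + 20480 + 32768
= 53270


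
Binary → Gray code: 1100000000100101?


Binary: 1100000000100101
Gray code: G = B XOR (B >> 1)
B >> 1 = 0110000000010010
1100000000100101 XOR 0110000000010010:
  1 XOR 0 = 1
  1 XOR 1 = 0
  0 XOR 1 = 1
  0 XOR 0 = 0
  0 XOR 0 = 0
  0 XOR 0 = 0
  0 XOR 0 = 0
  0 XOR 0 = 0
  0 XOR 0 = 0
  0 XOR 0 = 0
  1 XOR 0 = 1
  0 XOR 1 = 1
  0 XOR 0 = 0
  1 XOR 0 = 1
  0 XOR 1 = 1
  1 XOR 0 = 1
= 1010000000110111


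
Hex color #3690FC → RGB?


Hex: #3690FC
R = 36₁₆ = 54
G = 90₁₆ = 144
B = FC₁₆ = 252
= RGB(54, 144, 252)


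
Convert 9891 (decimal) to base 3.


Divide by 3 repeatedly:
9891 ÷ 3 = 3297 remainder 0
3297 ÷ 3 = 1099 remainder 0
1099 ÷ 3 = 366 remainder 1
366 ÷ 3 = 122 remainder 0
122 ÷ 3 = 40 remainder 2
40 ÷ 3 = 13 remainder 1
13 ÷ 3 = 4 remainder 1
4 ÷ 3 = 1 remainder 1
1 ÷ 3 = 0 remainder 1
Reading remainders bottom-up:
= 111120100


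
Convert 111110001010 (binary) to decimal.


Positional values:
Bit 1: 1 × 2^1 = 2
Bit 3: 1 × 2^3 = 8
Bit 7: 1 × 2^7 = 128
Bit 8: 1 × 2^8 = 256
Bit 9: 1 × 2^9 = 512
Bit 10: 1 × 2^10 = 1024
Bit 11: 1 × 2^11 = 2048
Sum = 2 + 8 + 128 + 256 + 512 + 1024 + 2048
= 3978


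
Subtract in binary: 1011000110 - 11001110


Align and subtract column by column (LSB to MSB, borrowing when needed):
  1011000110
- 0011001110
  ----------
  col 0: (0 - 0 borrow-in) - 0 → 0 - 0 = 0, borrow out 0
  col 1: (1 - 0 borrow-in) - 1 → 1 - 1 = 0, borrow out 0
  col 2: (1 - 0 borrow-in) - 1 → 1 - 1 = 0, borrow out 0
  col 3: (0 - 0 borrow-in) - 1 → borrow from next column: (0+2) - 1 = 1, borrow out 1
  col 4: (0 - 1 borrow-in) - 0 → borrow from next column: (-1+2) - 0 = 1, borrow out 1
  col 5: (0 - 1 borrow-in) - 0 → borrow from next column: (-1+2) - 0 = 1, borrow out 1
  col 6: (1 - 1 borrow-in) - 1 → borrow from next column: (0+2) - 1 = 1, borrow out 1
  col 7: (1 - 1 borrow-in) - 1 → borrow from next column: (0+2) - 1 = 1, borrow out 1
  col 8: (0 - 1 borrow-in) - 0 → borrow from next column: (-1+2) - 0 = 1, borrow out 1
  col 9: (1 - 1 borrow-in) - 0 → 0 - 0 = 0, borrow out 0
Reading bits MSB→LSB: 0111111000
Strip leading zeros: 111111000
= 111111000


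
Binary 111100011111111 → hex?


Group into 4-bit nibbles: 0111100011111111
  0111 = 7
  1000 = 8
  1111 = F
  1111 = F
= 0x78FF


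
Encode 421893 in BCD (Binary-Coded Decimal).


Each digit → 4-bit binary:
  4 → 0100
  2 → 0010
  1 → 0001
  8 → 1000
  9 → 1001
  3 → 0011
= 0100 0010 0001 1000 1001 0011


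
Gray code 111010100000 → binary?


Gray code: 111010100000
MSB stays the same: 1
Each subsequent bit = prev_binary XOR current_gray:
  B[1] = 1 XOR 1 = 0
  B[2] = 0 XOR 1 = 1
  B[3] = 1 XOR 0 = 1
  B[4] = 1 XOR 1 = 0
  B[5] = 0 XOR 0 = 0
  B[6] = 0 XOR 1 = 1
  B[7] = 1 XOR 0 = 1
  B[8] = 1 XOR 0 = 1
  B[9] = 1 XOR 0 = 1
  B[10] = 1 XOR 0 = 1
  B[11] = 1 XOR 0 = 1
= 101100111111 (2879 decimal)


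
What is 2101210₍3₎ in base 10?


Positional values (base 3):
  0 × 3^0 = 0 × 1 = 0
  1 × 3^1 = 1 × 3 = 3
  2 × 3^2 = 2 × 9 = 18
  1 × 3^3 = 1 × 27 = 27
  0 × 3^4 = 0 × 81 = 0
  1 × 3^5 = 1 × 243 = 243
  2 × 3^6 = 2 × 729 = 1458
Sum = 0 + 3 + 18 + 27 + 0 + 243 + 1458
= 1749


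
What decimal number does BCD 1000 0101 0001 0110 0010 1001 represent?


Each 4-bit group → digit:
  1000 → 8
  0101 → 5
  0001 → 1
  0110 → 6
  0010 → 2
  1001 → 9
= 851629


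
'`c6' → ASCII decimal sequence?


String: '`c6'  (3 characters)
Per-character ASCII lookup:
  '`': special character: '`' = 96
  'c': lowercase starts at 97: 'c' = 97 + 2 = 99
  '6': digits start at 48: '6' = 48 + 6 = 54
= 96 99 54


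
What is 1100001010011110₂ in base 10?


Positional values:
Bit 1: 1 × 2^1 = 2
Bit 2: 1 × 2^2 = 4
Bit 3: 1 × 2^3 = 8
Bit 4: 1 × 2^4 = 16
Bit 7: 1 × 2^7 = 128
Bit 9: 1 × 2^9 = 512
Bit 14: 1 × 2^14 = 16384
Bit 15: 1 × 2^15 = 32768
Sum = 2 + 4 + 8 + 16 + 128 + 512 + 16384 + 32768
= 49822


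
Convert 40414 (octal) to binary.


Each octal digit → 3 binary bits:
  4 = 100
  0 = 000
  4 = 100
  1 = 001
  4 = 100
Concatenate: 100 000 100 001 100
= 100000100001100


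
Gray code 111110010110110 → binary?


Gray code: 111110010110110
MSB stays the same: 1
Each subsequent bit = prev_binary XOR current_gray:
  B[1] = 1 XOR 1 = 0
  B[2] = 0 XOR 1 = 1
  B[3] = 1 XOR 1 = 0
  B[4] = 0 XOR 1 = 1
  B[5] = 1 XOR 0 = 1
  B[6] = 1 XOR 0 = 1
  B[7] = 1 XOR 1 = 0
  B[8] = 0 XOR 0 = 0
  B[9] = 0 XOR 1 = 1
  B[10] = 1 XOR 1 = 0
  B[11] = 0 XOR 0 = 0
  B[12] = 0 XOR 1 = 1
  B[13] = 1 XOR 1 = 0
  B[14] = 0 XOR 0 = 0
= 101011100100100 (22308 decimal)


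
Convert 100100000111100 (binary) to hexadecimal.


Group into 4-bit nibbles: 0100100000111100
  0100 = 4
  1000 = 8
  0011 = 3
  1100 = C
= 0x483C


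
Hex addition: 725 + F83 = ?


Align and add column by column (LSB to MSB, each column mod 16 with carry):
  0725
+ 0F83
  ----
  col 0: 5(5) + 3(3) + 0 (carry in) = 8 → 8(8), carry out 0
  col 1: 2(2) + 8(8) + 0 (carry in) = 10 → A(10), carry out 0
  col 2: 7(7) + F(15) + 0 (carry in) = 22 → 6(6), carry out 1
  col 3: 0(0) + 0(0) + 1 (carry in) = 1 → 1(1), carry out 0
Reading digits MSB→LSB: 16A8
Strip leading zeros: 16A8
= 0x16A8


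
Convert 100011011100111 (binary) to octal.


Group into 3-bit groups: 100011011100111
  100 = 4
  011 = 3
  011 = 3
  100 = 4
  111 = 7
= 0o43347


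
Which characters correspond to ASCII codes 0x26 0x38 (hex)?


Codes (hex): 0x26 0x38
Per-code ASCII lookup:
  0x26 = 38  (special character) → '&'
  0x38 = 56  (range 48-57: digits, 56 - 48 = 8) → '8'
= '&8'


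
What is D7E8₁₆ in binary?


Each hex digit → 4 binary bits:
  D = 1101
  7 = 0111
  E = 1110
  8 = 1000
Concatenate: 1101 0111 1110 1000
= 1101011111101000


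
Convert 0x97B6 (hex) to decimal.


Positional values:
Position 0: 6 × 16^0 = 6 × 1 = 6
Position 1: B × 16^1 = 11 × 16 = 176
Position 2: 7 × 16^2 = 7 × 256 = 1792
Position 3: 9 × 16^3 = 9 × 4096 = 36864
Sum = 6 + 176 + 1792 + 36864
= 38838


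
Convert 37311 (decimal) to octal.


Divide by 8 repeatedly:
37311 ÷ 8 = 4663 remainder 7
4663 ÷ 8 = 582 remainder 7
582 ÷ 8 = 72 remainder 6
72 ÷ 8 = 9 remainder 0
9 ÷ 8 = 1 remainder 1
1 ÷ 8 = 0 remainder 1
Reading remainders bottom-up:
= 0o110677


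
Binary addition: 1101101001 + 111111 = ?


Align and add column by column (LSB to MSB, carry propagating):
  01101101001
+ 00000111111
  -----------
  col 0: 1 + 1 + 0 (carry in) = 2 → bit 0, carry out 1
  col 1: 0 + 1 + 1 (carry in) = 2 → bit 0, carry out 1
  col 2: 0 + 1 + 1 (carry in) = 2 → bit 0, carry out 1
  col 3: 1 + 1 + 1 (carry in) = 3 → bit 1, carry out 1
  col 4: 0 + 1 + 1 (carry in) = 2 → bit 0, carry out 1
  col 5: 1 + 1 + 1 (carry in) = 3 → bit 1, carry out 1
  col 6: 1 + 0 + 1 (carry in) = 2 → bit 0, carry out 1
  col 7: 0 + 0 + 1 (carry in) = 1 → bit 1, carry out 0
  col 8: 1 + 0 + 0 (carry in) = 1 → bit 1, carry out 0
  col 9: 1 + 0 + 0 (carry in) = 1 → bit 1, carry out 0
  col 10: 0 + 0 + 0 (carry in) = 0 → bit 0, carry out 0
Reading bits MSB→LSB: 01110101000
Strip leading zeros: 1110101000
= 1110101000


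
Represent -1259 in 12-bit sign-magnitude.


Sign bit: 1 (negative)
Magnitude: 1259 = 10011101011
= 110011101011


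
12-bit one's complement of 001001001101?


Original: 001001001101
Invert all bits:
  bit 0: 0 → 1
  bit 1: 0 → 1
  bit 2: 1 → 0
  bit 3: 0 → 1
  bit 4: 0 → 1
  bit 5: 1 → 0
  bit 6: 0 → 1
  bit 7: 0 → 1
  bit 8: 1 → 0
  bit 9: 1 → 0
  bit 10: 0 → 1
  bit 11: 1 → 0
= 110110110010


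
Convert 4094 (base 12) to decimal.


Positional values (base 12):
  4 × 12^0 = 4 × 1 = 4
  9 × 12^1 = 9 × 12 = 108
  0 × 12^2 = 0 × 144 = 0
  4 × 12^3 = 4 × 1728 = 6912
Sum = 4 + 108 + 0 + 6912
= 7024


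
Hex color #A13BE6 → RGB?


Hex: #A13BE6
R = A1₁₆ = 161
G = 3B₁₆ = 59
B = E6₁₆ = 230
= RGB(161, 59, 230)


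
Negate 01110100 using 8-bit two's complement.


Original: 01110100
Step 1 - Invert all bits: 10001011
Step 2 - Add 1: 10001011 + 1
= 10001100 (represents -116)


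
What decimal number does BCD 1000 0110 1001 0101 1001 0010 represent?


Each 4-bit group → digit:
  1000 → 8
  0110 → 6
  1001 → 9
  0101 → 5
  1001 → 9
  0010 → 2
= 869592


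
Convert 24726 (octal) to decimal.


Positional values:
Position 0: 6 × 8^0 = 6
Position 1: 2 × 8^1 = 16
Position 2: 7 × 8^2 = 448
Position 3: 4 × 8^3 = 2048
Position 4: 2 × 8^4 = 8192
Sum = 6 + 16 + 448 + 2048 + 8192
= 10710


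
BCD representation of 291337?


Each digit → 4-bit binary:
  2 → 0010
  9 → 1001
  1 → 0001
  3 → 0011
  3 → 0011
  7 → 0111
= 0010 1001 0001 0011 0011 0111


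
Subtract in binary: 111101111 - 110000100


Align and subtract column by column (LSB to MSB, borrowing when needed):
  111101111
- 110000100
  ---------
  col 0: (1 - 0 borrow-in) - 0 → 1 - 0 = 1, borrow out 0
  col 1: (1 - 0 borrow-in) - 0 → 1 - 0 = 1, borrow out 0
  col 2: (1 - 0 borrow-in) - 1 → 1 - 1 = 0, borrow out 0
  col 3: (1 - 0 borrow-in) - 0 → 1 - 0 = 1, borrow out 0
  col 4: (0 - 0 borrow-in) - 0 → 0 - 0 = 0, borrow out 0
  col 5: (1 - 0 borrow-in) - 0 → 1 - 0 = 1, borrow out 0
  col 6: (1 - 0 borrow-in) - 0 → 1 - 0 = 1, borrow out 0
  col 7: (1 - 0 borrow-in) - 1 → 1 - 1 = 0, borrow out 0
  col 8: (1 - 0 borrow-in) - 1 → 1 - 1 = 0, borrow out 0
Reading bits MSB→LSB: 001101011
Strip leading zeros: 1101011
= 1101011


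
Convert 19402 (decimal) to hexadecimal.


Divide by 16 repeatedly:
19402 ÷ 16 = 1212 remainder 10 (A)
1212 ÷ 16 = 75 remainder 12 (C)
75 ÷ 16 = 4 remainder 11 (B)
4 ÷ 16 = 0 remainder 4 (4)
Reading remainders bottom-up:
= 0x4BCA


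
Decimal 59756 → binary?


Divide by 2 repeatedly:
59756 ÷ 2 = 29878 remainder 0
29878 ÷ 2 = 14939 remainder 0
14939 ÷ 2 = 7469 remainder 1
7469 ÷ 2 = 3734 remainder 1
3734 ÷ 2 = 1867 remainder 0
1867 ÷ 2 = 933 remainder 1
933 ÷ 2 = 466 remainder 1
466 ÷ 2 = 233 remainder 0
233 ÷ 2 = 116 remainder 1
116 ÷ 2 = 58 remainder 0
58 ÷ 2 = 29 remainder 0
29 ÷ 2 = 14 remainder 1
14 ÷ 2 = 7 remainder 0
7 ÷ 2 = 3 remainder 1
3 ÷ 2 = 1 remainder 1
1 ÷ 2 = 0 remainder 1
Reading remainders bottom-up:
= 1110100101101100


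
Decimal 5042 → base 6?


Divide by 6 repeatedly:
5042 ÷ 6 = 840 remainder 2
840 ÷ 6 = 140 remainder 0
140 ÷ 6 = 23 remainder 2
23 ÷ 6 = 3 remainder 5
3 ÷ 6 = 0 remainder 3
Reading remainders bottom-up:
= 35202


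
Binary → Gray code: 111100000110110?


Binary: 111100000110110
Gray code: G = B XOR (B >> 1)
B >> 1 = 011110000011011
111100000110110 XOR 011110000011011:
  1 XOR 0 = 1
  1 XOR 1 = 0
  1 XOR 1 = 0
  1 XOR 1 = 0
  0 XOR 1 = 1
  0 XOR 0 = 0
  0 XOR 0 = 0
  0 XOR 0 = 0
  0 XOR 0 = 0
  1 XOR 0 = 1
  1 XOR 1 = 0
  0 XOR 1 = 1
  1 XOR 0 = 1
  1 XOR 1 = 0
  0 XOR 1 = 1
= 100010000101101


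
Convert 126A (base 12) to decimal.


Positional values (base 12):
  A × 12^0 = 10 × 1 = 10
  6 × 12^1 = 6 × 12 = 72
  2 × 12^2 = 2 × 144 = 288
  1 × 12^3 = 1 × 1728 = 1728
Sum = 10 + 72 + 288 + 1728
= 2098


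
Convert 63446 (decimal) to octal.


Divide by 8 repeatedly:
63446 ÷ 8 = 7930 remainder 6
7930 ÷ 8 = 991 remainder 2
991 ÷ 8 = 123 remainder 7
123 ÷ 8 = 15 remainder 3
15 ÷ 8 = 1 remainder 7
1 ÷ 8 = 0 remainder 1
Reading remainders bottom-up:
= 0o173726


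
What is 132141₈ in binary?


Each octal digit → 3 binary bits:
  1 = 001
  3 = 011
  2 = 010
  1 = 001
  4 = 100
  1 = 001
Concatenate: 001 011 010 001 100 001
= 001011010001100001


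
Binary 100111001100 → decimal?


Positional values:
Bit 2: 1 × 2^2 = 4
Bit 3: 1 × 2^3 = 8
Bit 6: 1 × 2^6 = 64
Bit 7: 1 × 2^7 = 128
Bit 8: 1 × 2^8 = 256
Bit 11: 1 × 2^11 = 2048
Sum = 4 + 8 + 64 + 128 + 256 + 2048
= 2508


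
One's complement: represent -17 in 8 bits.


Original: 00010001
Invert all bits:
  bit 0: 0 → 1
  bit 1: 0 → 1
  bit 2: 0 → 1
  bit 3: 1 → 0
  bit 4: 0 → 1
  bit 5: 0 → 1
  bit 6: 0 → 1
  bit 7: 1 → 0
= 11101110


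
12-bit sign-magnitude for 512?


Sign bit: 0 (positive)
Magnitude: 512 = 01000000000
= 001000000000


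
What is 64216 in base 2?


Divide by 2 repeatedly:
64216 ÷ 2 = 32108 remainder 0
32108 ÷ 2 = 16054 remainder 0
16054 ÷ 2 = 8027 remainder 0
8027 ÷ 2 = 4013 remainder 1
4013 ÷ 2 = 2006 remainder 1
2006 ÷ 2 = 1003 remainder 0
1003 ÷ 2 = 501 remainder 1
501 ÷ 2 = 250 remainder 1
250 ÷ 2 = 125 remainder 0
125 ÷ 2 = 62 remainder 1
62 ÷ 2 = 31 remainder 0
31 ÷ 2 = 15 remainder 1
15 ÷ 2 = 7 remainder 1
7 ÷ 2 = 3 remainder 1
3 ÷ 2 = 1 remainder 1
1 ÷ 2 = 0 remainder 1
Reading remainders bottom-up:
= 1111101011011000


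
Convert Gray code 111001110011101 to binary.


Gray code: 111001110011101
MSB stays the same: 1
Each subsequent bit = prev_binary XOR current_gray:
  B[1] = 1 XOR 1 = 0
  B[2] = 0 XOR 1 = 1
  B[3] = 1 XOR 0 = 1
  B[4] = 1 XOR 0 = 1
  B[5] = 1 XOR 1 = 0
  B[6] = 0 XOR 1 = 1
  B[7] = 1 XOR 1 = 0
  B[8] = 0 XOR 0 = 0
  B[9] = 0 XOR 0 = 0
  B[10] = 0 XOR 1 = 1
  B[11] = 1 XOR 1 = 0
  B[12] = 0 XOR 1 = 1
  B[13] = 1 XOR 0 = 1
  B[14] = 1 XOR 1 = 0
= 101110100010110 (23830 decimal)


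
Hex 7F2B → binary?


Each hex digit → 4 binary bits:
  7 = 0111
  F = 1111
  2 = 0010
  B = 1011
Concatenate: 0111 1111 0010 1011
= 0111111100101011


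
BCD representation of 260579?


Each digit → 4-bit binary:
  2 → 0010
  6 → 0110
  0 → 0000
  5 → 0101
  7 → 0111
  9 → 1001
= 0010 0110 0000 0101 0111 1001


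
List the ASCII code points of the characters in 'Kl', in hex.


String: 'Kl'  (2 characters)
Per-character ASCII lookup:
  'K': uppercase starts at 65: 'K' = 65 + 10 = 75 → 0x4B
  'l': lowercase starts at 97: 'l' = 97 + 11 = 108 → 0x6C
= 0x4B 0x6C


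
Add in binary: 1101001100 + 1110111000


Align and add column by column (LSB to MSB, carry propagating):
  01101001100
+ 01110111000
  -----------
  col 0: 0 + 0 + 0 (carry in) = 0 → bit 0, carry out 0
  col 1: 0 + 0 + 0 (carry in) = 0 → bit 0, carry out 0
  col 2: 1 + 0 + 0 (carry in) = 1 → bit 1, carry out 0
  col 3: 1 + 1 + 0 (carry in) = 2 → bit 0, carry out 1
  col 4: 0 + 1 + 1 (carry in) = 2 → bit 0, carry out 1
  col 5: 0 + 1 + 1 (carry in) = 2 → bit 0, carry out 1
  col 6: 1 + 0 + 1 (carry in) = 2 → bit 0, carry out 1
  col 7: 0 + 1 + 1 (carry in) = 2 → bit 0, carry out 1
  col 8: 1 + 1 + 1 (carry in) = 3 → bit 1, carry out 1
  col 9: 1 + 1 + 1 (carry in) = 3 → bit 1, carry out 1
  col 10: 0 + 0 + 1 (carry in) = 1 → bit 1, carry out 0
Reading bits MSB→LSB: 11100000100
Strip leading zeros: 11100000100
= 11100000100


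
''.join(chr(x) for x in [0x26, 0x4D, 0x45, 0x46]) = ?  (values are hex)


Codes (hex): 0x26 0x4D 0x45 0x46
Per-code ASCII lookup:
  0x26 = 38  (special character) → '&'
  0x4D = 77  (range 65-90: uppercase, 77 - 65 = 12) → 'M'
  0x45 = 69  (range 65-90: uppercase, 69 - 65 = 4) → 'E'
  0x46 = 70  (range 65-90: uppercase, 70 - 65 = 5) → 'F'
= '&MEF'


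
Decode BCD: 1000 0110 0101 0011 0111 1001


Each 4-bit group → digit:
  1000 → 8
  0110 → 6
  0101 → 5
  0011 → 3
  0111 → 7
  1001 → 9
= 865379


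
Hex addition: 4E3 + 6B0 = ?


Align and add column by column (LSB to MSB, each column mod 16 with carry):
  04E3
+ 06B0
  ----
  col 0: 3(3) + 0(0) + 0 (carry in) = 3 → 3(3), carry out 0
  col 1: E(14) + B(11) + 0 (carry in) = 25 → 9(9), carry out 1
  col 2: 4(4) + 6(6) + 1 (carry in) = 11 → B(11), carry out 0
  col 3: 0(0) + 0(0) + 0 (carry in) = 0 → 0(0), carry out 0
Reading digits MSB→LSB: 0B93
Strip leading zeros: B93
= 0xB93


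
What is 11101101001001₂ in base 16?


Group into 4-bit nibbles: 0011101101001001
  0011 = 3
  1011 = B
  0100 = 4
  1001 = 9
= 0x3B49


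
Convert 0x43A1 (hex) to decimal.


Positional values:
Position 0: 1 × 16^0 = 1 × 1 = 1
Position 1: A × 16^1 = 10 × 16 = 160
Position 2: 3 × 16^2 = 3 × 256 = 768
Position 3: 4 × 16^3 = 4 × 4096 = 16384
Sum = 1 + 160 + 768 + 16384
= 17313


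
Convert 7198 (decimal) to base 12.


Divide by 12 repeatedly:
7198 ÷ 12 = 599 remainder 10
599 ÷ 12 = 49 remainder 11
49 ÷ 12 = 4 remainder 1
4 ÷ 12 = 0 remainder 4
Reading remainders bottom-up:
= 41BA


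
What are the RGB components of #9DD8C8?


Hex: #9DD8C8
R = 9D₁₆ = 157
G = D8₁₆ = 216
B = C8₁₆ = 200
= RGB(157, 216, 200)


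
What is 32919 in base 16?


Divide by 16 repeatedly:
32919 ÷ 16 = 2057 remainder 7 (7)
2057 ÷ 16 = 128 remainder 9 (9)
128 ÷ 16 = 8 remainder 0 (0)
8 ÷ 16 = 0 remainder 8 (8)
Reading remainders bottom-up:
= 0x8097


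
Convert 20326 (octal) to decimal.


Positional values:
Position 0: 6 × 8^0 = 6
Position 1: 2 × 8^1 = 16
Position 2: 3 × 8^2 = 192
Position 3: 0 × 8^3 = 0
Position 4: 2 × 8^4 = 8192
Sum = 6 + 16 + 192 + 0 + 8192
= 8406


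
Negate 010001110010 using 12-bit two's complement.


Original: 010001110010
Step 1 - Invert all bits: 101110001101
Step 2 - Add 1: 101110001101 + 1
= 101110001110 (represents -1138)


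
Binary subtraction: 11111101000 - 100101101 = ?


Align and subtract column by column (LSB to MSB, borrowing when needed):
  11111101000
- 00100101101
  -----------
  col 0: (0 - 0 borrow-in) - 1 → borrow from next column: (0+2) - 1 = 1, borrow out 1
  col 1: (0 - 1 borrow-in) - 0 → borrow from next column: (-1+2) - 0 = 1, borrow out 1
  col 2: (0 - 1 borrow-in) - 1 → borrow from next column: (-1+2) - 1 = 0, borrow out 1
  col 3: (1 - 1 borrow-in) - 1 → borrow from next column: (0+2) - 1 = 1, borrow out 1
  col 4: (0 - 1 borrow-in) - 0 → borrow from next column: (-1+2) - 0 = 1, borrow out 1
  col 5: (1 - 1 borrow-in) - 1 → borrow from next column: (0+2) - 1 = 1, borrow out 1
  col 6: (1 - 1 borrow-in) - 0 → 0 - 0 = 0, borrow out 0
  col 7: (1 - 0 borrow-in) - 0 → 1 - 0 = 1, borrow out 0
  col 8: (1 - 0 borrow-in) - 1 → 1 - 1 = 0, borrow out 0
  col 9: (1 - 0 borrow-in) - 0 → 1 - 0 = 1, borrow out 0
  col 10: (1 - 0 borrow-in) - 0 → 1 - 0 = 1, borrow out 0
Reading bits MSB→LSB: 11010111011
Strip leading zeros: 11010111011
= 11010111011


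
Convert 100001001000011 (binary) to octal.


Group into 3-bit groups: 100001001000011
  100 = 4
  001 = 1
  001 = 1
  000 = 0
  011 = 3
= 0o41103


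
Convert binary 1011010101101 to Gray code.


Binary: 1011010101101
Gray code: G = B XOR (B >> 1)
B >> 1 = 0101101010110
1011010101101 XOR 0101101010110:
  1 XOR 0 = 1
  0 XOR 1 = 1
  1 XOR 0 = 1
  1 XOR 1 = 0
  0 XOR 1 = 1
  1 XOR 0 = 1
  0 XOR 1 = 1
  1 XOR 0 = 1
  0 XOR 1 = 1
  1 XOR 0 = 1
  1 XOR 1 = 0
  0 XOR 1 = 1
  1 XOR 0 = 1
= 1110111111011


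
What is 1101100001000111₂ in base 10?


Positional values:
Bit 0: 1 × 2^0 = 1
Bit 1: 1 × 2^1 = 2
Bit 2: 1 × 2^2 = 4
Bit 6: 1 × 2^6 = 64
Bit 11: 1 × 2^11 = 2048
Bit 12: 1 × 2^12 = 4096
Bit 14: 1 × 2^14 = 16384
Bit 15: 1 × 2^15 = 32768
Sum = 1 + 2 + 4 + 64 + 2048 + 4096 + 16384 + 32768
= 55367


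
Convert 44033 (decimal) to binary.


Divide by 2 repeatedly:
44033 ÷ 2 = 22016 remainder 1
22016 ÷ 2 = 11008 remainder 0
11008 ÷ 2 = 5504 remainder 0
5504 ÷ 2 = 2752 remainder 0
2752 ÷ 2 = 1376 remainder 0
1376 ÷ 2 = 688 remainder 0
688 ÷ 2 = 344 remainder 0
344 ÷ 2 = 172 remainder 0
172 ÷ 2 = 86 remainder 0
86 ÷ 2 = 43 remainder 0
43 ÷ 2 = 21 remainder 1
21 ÷ 2 = 10 remainder 1
10 ÷ 2 = 5 remainder 0
5 ÷ 2 = 2 remainder 1
2 ÷ 2 = 1 remainder 0
1 ÷ 2 = 0 remainder 1
Reading remainders bottom-up:
= 1010110000000001


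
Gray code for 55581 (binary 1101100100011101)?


Binary: 1101100100011101
Gray code: G = B XOR (B >> 1)
B >> 1 = 0110110010001110
1101100100011101 XOR 0110110010001110:
  1 XOR 0 = 1
  1 XOR 1 = 0
  0 XOR 1 = 1
  1 XOR 0 = 1
  1 XOR 1 = 0
  0 XOR 1 = 1
  0 XOR 0 = 0
  1 XOR 0 = 1
  0 XOR 1 = 1
  0 XOR 0 = 0
  0 XOR 0 = 0
  1 XOR 0 = 1
  1 XOR 1 = 0
  1 XOR 1 = 0
  0 XOR 1 = 1
  1 XOR 0 = 1
= 1011010110010011


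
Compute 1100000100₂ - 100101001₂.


Align and subtract column by column (LSB to MSB, borrowing when needed):
  1100000100
- 0100101001
  ----------
  col 0: (0 - 0 borrow-in) - 1 → borrow from next column: (0+2) - 1 = 1, borrow out 1
  col 1: (0 - 1 borrow-in) - 0 → borrow from next column: (-1+2) - 0 = 1, borrow out 1
  col 2: (1 - 1 borrow-in) - 0 → 0 - 0 = 0, borrow out 0
  col 3: (0 - 0 borrow-in) - 1 → borrow from next column: (0+2) - 1 = 1, borrow out 1
  col 4: (0 - 1 borrow-in) - 0 → borrow from next column: (-1+2) - 0 = 1, borrow out 1
  col 5: (0 - 1 borrow-in) - 1 → borrow from next column: (-1+2) - 1 = 0, borrow out 1
  col 6: (0 - 1 borrow-in) - 0 → borrow from next column: (-1+2) - 0 = 1, borrow out 1
  col 7: (0 - 1 borrow-in) - 0 → borrow from next column: (-1+2) - 0 = 1, borrow out 1
  col 8: (1 - 1 borrow-in) - 1 → borrow from next column: (0+2) - 1 = 1, borrow out 1
  col 9: (1 - 1 borrow-in) - 0 → 0 - 0 = 0, borrow out 0
Reading bits MSB→LSB: 0111011011
Strip leading zeros: 111011011
= 111011011


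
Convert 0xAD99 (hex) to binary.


Each hex digit → 4 binary bits:
  A = 1010
  D = 1101
  9 = 1001
  9 = 1001
Concatenate: 1010 1101 1001 1001
= 1010110110011001


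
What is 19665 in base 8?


Divide by 8 repeatedly:
19665 ÷ 8 = 2458 remainder 1
2458 ÷ 8 = 307 remainder 2
307 ÷ 8 = 38 remainder 3
38 ÷ 8 = 4 remainder 6
4 ÷ 8 = 0 remainder 4
Reading remainders bottom-up:
= 0o46321


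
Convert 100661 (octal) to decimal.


Positional values:
Position 0: 1 × 8^0 = 1
Position 1: 6 × 8^1 = 48
Position 2: 6 × 8^2 = 384
Position 3: 0 × 8^3 = 0
Position 4: 0 × 8^4 = 0
Position 5: 1 × 8^5 = 32768
Sum = 1 + 48 + 384 + 0 + 0 + 32768
= 33201


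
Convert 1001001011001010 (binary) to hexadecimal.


Group into 4-bit nibbles: 1001001011001010
  1001 = 9
  0010 = 2
  1100 = C
  1010 = A
= 0x92CA


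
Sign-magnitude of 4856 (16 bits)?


Sign bit: 0 (positive)
Magnitude: 4856 = 001001011111000
= 0001001011111000


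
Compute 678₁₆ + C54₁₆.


Align and add column by column (LSB to MSB, each column mod 16 with carry):
  0678
+ 0C54
  ----
  col 0: 8(8) + 4(4) + 0 (carry in) = 12 → C(12), carry out 0
  col 1: 7(7) + 5(5) + 0 (carry in) = 12 → C(12), carry out 0
  col 2: 6(6) + C(12) + 0 (carry in) = 18 → 2(2), carry out 1
  col 3: 0(0) + 0(0) + 1 (carry in) = 1 → 1(1), carry out 0
Reading digits MSB→LSB: 12CC
Strip leading zeros: 12CC
= 0x12CC


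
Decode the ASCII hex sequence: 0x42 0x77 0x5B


Codes (hex): 0x42 0x77 0x5B
Per-code ASCII lookup:
  0x42 = 66  (range 65-90: uppercase, 66 - 65 = 1) → 'B'
  0x77 = 119  (range 97-122: lowercase, 119 - 97 = 22) → 'w'
  0x5B = 91  (special character) → '['
= 'Bw['


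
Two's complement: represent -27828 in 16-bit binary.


Original: 0110110010110100
Step 1 - Invert all bits: 1001001101001011
Step 2 - Add 1: 1001001101001011 + 1
= 1001001101001100 (represents -27828)


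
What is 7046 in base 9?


Divide by 9 repeatedly:
7046 ÷ 9 = 782 remainder 8
782 ÷ 9 = 86 remainder 8
86 ÷ 9 = 9 remainder 5
9 ÷ 9 = 1 remainder 0
1 ÷ 9 = 0 remainder 1
Reading remainders bottom-up:
= 10588


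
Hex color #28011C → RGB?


Hex: #28011C
R = 28₁₆ = 40
G = 01₁₆ = 1
B = 1C₁₆ = 28
= RGB(40, 1, 28)


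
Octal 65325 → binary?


Each octal digit → 3 binary bits:
  6 = 110
  5 = 101
  3 = 011
  2 = 010
  5 = 101
Concatenate: 110 101 011 010 101
= 110101011010101


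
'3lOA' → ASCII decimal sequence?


String: '3lOA'  (4 characters)
Per-character ASCII lookup:
  '3': digits start at 48: '3' = 48 + 3 = 51
  'l': lowercase starts at 97: 'l' = 97 + 11 = 108
  'O': uppercase starts at 65: 'O' = 65 + 14 = 79
  'A': uppercase starts at 65: 'A' = 65 + 0 = 65
= 51 108 79 65


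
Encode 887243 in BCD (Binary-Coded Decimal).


Each digit → 4-bit binary:
  8 → 1000
  8 → 1000
  7 → 0111
  2 → 0010
  4 → 0100
  3 → 0011
= 1000 1000 0111 0010 0100 0011


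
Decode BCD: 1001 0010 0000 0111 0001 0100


Each 4-bit group → digit:
  1001 → 9
  0010 → 2
  0000 → 0
  0111 → 7
  0001 → 1
  0100 → 4
= 920714


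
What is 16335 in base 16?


Divide by 16 repeatedly:
16335 ÷ 16 = 1020 remainder 15 (F)
1020 ÷ 16 = 63 remainder 12 (C)
63 ÷ 16 = 3 remainder 15 (F)
3 ÷ 16 = 0 remainder 3 (3)
Reading remainders bottom-up:
= 0x3FCF


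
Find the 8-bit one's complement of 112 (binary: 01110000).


Original: 01110000
Invert all bits:
  bit 0: 0 → 1
  bit 1: 1 → 0
  bit 2: 1 → 0
  bit 3: 1 → 0
  bit 4: 0 → 1
  bit 5: 0 → 1
  bit 6: 0 → 1
  bit 7: 0 → 1
= 10001111


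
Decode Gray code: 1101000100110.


Gray code: 1101000100110
MSB stays the same: 1
Each subsequent bit = prev_binary XOR current_gray:
  B[1] = 1 XOR 1 = 0
  B[2] = 0 XOR 0 = 0
  B[3] = 0 XOR 1 = 1
  B[4] = 1 XOR 0 = 1
  B[5] = 1 XOR 0 = 1
  B[6] = 1 XOR 0 = 1
  B[7] = 1 XOR 1 = 0
  B[8] = 0 XOR 0 = 0
  B[9] = 0 XOR 0 = 0
  B[10] = 0 XOR 1 = 1
  B[11] = 1 XOR 1 = 0
  B[12] = 0 XOR 0 = 0
= 1001111000100 (5060 decimal)


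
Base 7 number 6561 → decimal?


Positional values (base 7):
  1 × 7^0 = 1 × 1 = 1
  6 × 7^1 = 6 × 7 = 42
  5 × 7^2 = 5 × 49 = 245
  6 × 7^3 = 6 × 343 = 2058
Sum = 1 + 42 + 245 + 2058
= 2346


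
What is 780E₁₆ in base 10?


Positional values:
Position 0: E × 16^0 = 14 × 1 = 14
Position 1: 0 × 16^1 = 0 × 16 = 0
Position 2: 8 × 16^2 = 8 × 256 = 2048
Position 3: 7 × 16^3 = 7 × 4096 = 28672
Sum = 14 + 0 + 2048 + 28672
= 30734
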